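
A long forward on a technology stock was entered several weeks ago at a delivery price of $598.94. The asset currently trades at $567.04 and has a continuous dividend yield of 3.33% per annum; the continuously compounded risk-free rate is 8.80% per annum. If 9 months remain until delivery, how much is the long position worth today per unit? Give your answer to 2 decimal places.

Current fair forward for the remaining 9 months: F = S·e^((r − q)·T), (r − q) = 0.0880 − 0.0333 = 0.0547
F = 567.04 · e^(0.0547 × 9/12) = 567.04 × 1.041878 = 590.7865
Value of long forward = (F − K)·e^(−rT) = (590.7865 − 598.94) · e^(−0.0880·9/12)
= -8.1535 × 0.936131 = -7.63

-$7.63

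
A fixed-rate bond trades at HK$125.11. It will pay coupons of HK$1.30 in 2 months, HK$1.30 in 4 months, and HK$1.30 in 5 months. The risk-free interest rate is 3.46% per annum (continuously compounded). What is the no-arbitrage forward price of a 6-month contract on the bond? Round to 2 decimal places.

HK$123.37

PV(coupons) I = 1.30·e^(−0.0346·2/12) + 1.30·e^(−0.0346·4/12) + 1.30·e^(−0.0346·5/12)
I = 1.2925 + 1.2851 + 1.2814 = 3.8590
F = (S − I)·e^(rT) = (125.11 − 3.8590) · e^(0.0346·6/12)
= 121.2510 · e^0.017300 = 121.2510 × 1.017451 = HK$123.37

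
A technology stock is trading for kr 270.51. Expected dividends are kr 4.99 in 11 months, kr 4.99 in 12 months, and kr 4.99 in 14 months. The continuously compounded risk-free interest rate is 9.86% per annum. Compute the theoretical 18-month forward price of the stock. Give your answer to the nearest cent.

kr 297.94

PV(dividends) I = 4.99·e^(−0.0986·11/12) + 4.99·e^(−0.0986·12/12) + 4.99·e^(−0.0986·14/12)
I = 4.5588 + 4.5215 + 4.4478 = 13.5281
F = (S − I)·e^(rT) = (270.51 − 13.5281) · e^(0.0986·18/12)
= 256.9819 · e^0.147900 = 256.9819 × 1.159397 = kr 297.94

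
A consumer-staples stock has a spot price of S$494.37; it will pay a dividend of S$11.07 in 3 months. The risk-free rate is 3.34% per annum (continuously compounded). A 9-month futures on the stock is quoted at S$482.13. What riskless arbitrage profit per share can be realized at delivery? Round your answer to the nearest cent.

PV(dividends) I = 11.07·e^(−0.0334·3/12) = 10.9780
Fair futures F* = (S − I)·e^(rT) = (494.37 − 10.9780)·e^0.025050 = 483.3920 × 1.025366 = 495.6537
Market S$482.13 < fair 495.6537: forward underpriced → reverse cash-and-carry (short the stock, invest proceeds at r, pay the dividends, go long the forward).
Profit at T = |F_mkt − F*| = |482.13 − 495.6537| = S$13.52 per share

S$13.52 per share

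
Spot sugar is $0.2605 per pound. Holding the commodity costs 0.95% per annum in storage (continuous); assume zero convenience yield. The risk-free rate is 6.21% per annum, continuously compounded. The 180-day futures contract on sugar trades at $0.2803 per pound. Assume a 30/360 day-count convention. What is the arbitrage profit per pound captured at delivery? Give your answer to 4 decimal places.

$0.0103 per pound

Fair futures: F* = S·e^(carry·T), with carry = (r + u) = 0.0621 + 0.0095 = 0.0716
F* = 0.2605 · e^(0.0716 × 180/360) = 0.2605 · e^0.035800 = 0.2605 × 1.036449 = $0.2700
Market $0.2803 > fair $0.2700: forward overpriced → cash-and-carry (buy spot, short the forward).
At maturity, profit = |F_mkt − F*| = |0.2803 − 0.2700| = $0.0103 per pound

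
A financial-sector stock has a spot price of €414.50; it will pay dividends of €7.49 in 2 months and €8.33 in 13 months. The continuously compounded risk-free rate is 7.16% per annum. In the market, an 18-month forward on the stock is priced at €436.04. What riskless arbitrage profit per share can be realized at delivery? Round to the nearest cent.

PV(dividends) I = 7.49·e^(−0.0716·2/12) + 8.33·e^(−0.0716·13/12) = 15.1094
Fair forward F* = (S − I)·e^(rT) = (414.50 − 15.1094)·e^0.107400 = 399.3906 × 1.113380 = 444.6735
Market €436.04 < fair 444.6735: forward underpriced → reverse cash-and-carry (short the stock, invest proceeds at r, pay the dividends, go long the forward).
Profit at T = |F_mkt − F*| = |436.04 − 444.6735| = €8.63 per share

€8.63 per share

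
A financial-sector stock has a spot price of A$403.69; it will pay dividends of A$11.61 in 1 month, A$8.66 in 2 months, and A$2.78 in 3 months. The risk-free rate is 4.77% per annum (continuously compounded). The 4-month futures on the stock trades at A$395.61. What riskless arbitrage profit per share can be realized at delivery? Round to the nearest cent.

A$8.72 per share

PV(dividends) I = 11.61·e^(−0.0477·1/12) + 8.66·e^(−0.0477·2/12) + 2.78·e^(−0.0477·3/12) = 22.9024
Fair futures F* = (S − I)·e^(rT) = (403.69 − 22.9024)·e^0.015900 = 380.7876 × 1.016027 = 386.8905
Market A$395.61 > fair 386.8905: forward overpriced → cash-and-carry (borrow at r, buy the stock and collect the dividends, short the forward).
Profit at T = |F_mkt − F*| = |395.61 − 386.8905| = A$8.72 per share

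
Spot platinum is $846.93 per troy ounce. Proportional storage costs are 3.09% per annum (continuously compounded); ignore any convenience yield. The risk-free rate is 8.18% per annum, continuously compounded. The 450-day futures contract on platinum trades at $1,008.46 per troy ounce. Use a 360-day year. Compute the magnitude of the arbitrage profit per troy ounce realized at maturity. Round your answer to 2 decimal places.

Fair futures: F* = S·e^(carry·T), with carry = (r + u) = 0.0818 + 0.0309 = 0.1127
F* = 846.93 · e^(0.1127 × 450/360) = 846.93 · e^0.140875 = 846.93 × 1.151281 = $975.0544
Market $1008.46 > fair $975.0544: forward overpriced → cash-and-carry (buy spot, short the forward).
At maturity, profit = |F_mkt − F*| = |1008.46 − 975.0544| = $33.41 per troy ounce

$33.41 per troy ounce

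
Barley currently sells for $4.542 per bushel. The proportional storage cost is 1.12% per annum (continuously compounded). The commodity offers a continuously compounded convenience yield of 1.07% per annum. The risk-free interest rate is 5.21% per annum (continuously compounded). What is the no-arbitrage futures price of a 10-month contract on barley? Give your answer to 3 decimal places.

Net carry = r + u − y = 0.0521 + 0.0112 − 0.0107 = 0.0526
F = S·e^((r+u−y)T) = 4.542 · e^(0.0526 × 10/12) = 4.542 · e^0.043833
= 4.542 × 1.044808 = $4.746 per bushel

$4.746 per bushel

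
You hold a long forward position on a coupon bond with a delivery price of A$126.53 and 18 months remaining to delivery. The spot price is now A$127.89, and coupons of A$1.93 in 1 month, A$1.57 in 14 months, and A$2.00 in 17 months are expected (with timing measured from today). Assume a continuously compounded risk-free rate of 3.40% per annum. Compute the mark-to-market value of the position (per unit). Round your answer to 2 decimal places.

PV(remaining coupons) I = 1.93·e^(−0.0340·1/12) + 1.57·e^(−0.0340·14/12) + 2.00·e^(−0.0340·17/12) = 5.3394
Current forward F = (S − I)·e^(rT) = (127.89 − 5.3394)·e^(0.0340·18/12) = 122.5506 × 1.052323 = 128.9628
Value (long) = (F − K)·e^(−rT) = (128.9628 − 126.53) × 0.950279 = 2.3118
Value = A$2.31

A$2.31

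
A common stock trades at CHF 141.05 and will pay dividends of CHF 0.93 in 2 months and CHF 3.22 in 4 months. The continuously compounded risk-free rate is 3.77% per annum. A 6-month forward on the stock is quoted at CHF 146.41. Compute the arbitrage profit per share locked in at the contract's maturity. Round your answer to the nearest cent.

PV(dividends) I = 0.93·e^(−0.0377·2/12) + 3.22·e^(−0.0377·4/12) = 4.1040
Fair forward F* = (S − I)·e^(rT) = (141.05 − 4.1040)·e^0.018850 = 136.9460 × 1.019029 = 139.5519
Market CHF 146.41 > fair 139.5519: forward overpriced → cash-and-carry (borrow at r, buy the stock and collect the dividends, short the forward).
Profit at T = |F_mkt − F*| = |146.41 − 139.5519| = CHF 6.86 per share

CHF 6.86 per share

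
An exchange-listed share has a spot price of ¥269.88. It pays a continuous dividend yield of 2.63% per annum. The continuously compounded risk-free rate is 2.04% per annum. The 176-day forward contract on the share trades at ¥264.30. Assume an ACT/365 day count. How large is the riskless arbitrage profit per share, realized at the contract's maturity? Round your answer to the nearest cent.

¥4.81 per share

Fair forward: F* = S·e^(carry·T), with carry = (r − q) = 0.0204 − 0.0263 = -0.0059
F* = 269.88 · e^(-0.0059 × 176/365) = 269.88 · e^-0.002845 = 269.88 × 0.997159 = ¥269.1133
Market ¥264.30 < fair ¥269.1133: forward underpriced → reverse cash-and-carry (short spot, go long the forward).
At maturity, profit = |F_mkt − F*| = |264.30 − 269.1133| = ¥4.81 per share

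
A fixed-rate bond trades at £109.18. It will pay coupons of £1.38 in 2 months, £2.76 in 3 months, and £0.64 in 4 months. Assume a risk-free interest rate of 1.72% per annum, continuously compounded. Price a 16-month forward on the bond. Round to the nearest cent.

£106.84

PV(coupons) I = 1.38·e^(−0.0172·2/12) + 2.76·e^(−0.0172·3/12) + 0.64·e^(−0.0172·4/12)
I = 1.3760 + 2.7482 + 0.6363 = 4.7605
F = (S − I)·e^(rT) = (109.18 − 4.7605) · e^(0.0172·16/12)
= 104.4195 · e^0.022933 = 104.4195 × 1.023198 = £106.84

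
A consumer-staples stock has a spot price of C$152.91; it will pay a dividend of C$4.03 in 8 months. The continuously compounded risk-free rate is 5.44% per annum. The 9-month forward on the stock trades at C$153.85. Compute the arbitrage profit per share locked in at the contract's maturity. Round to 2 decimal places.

PV(dividends) I = 4.03·e^(−0.0544·8/12) = 3.8865
Fair forward F* = (S − I)·e^(rT) = (152.91 − 3.8865)·e^0.040800 = 149.0235 × 1.041644 = 155.2294
Market C$153.85 < fair 155.2294: forward underpriced → reverse cash-and-carry (short the stock, invest proceeds at r, pay the dividends, go long the forward).
Profit at T = |F_mkt − F*| = |153.85 − 155.2294| = C$1.38 per share

C$1.38 per share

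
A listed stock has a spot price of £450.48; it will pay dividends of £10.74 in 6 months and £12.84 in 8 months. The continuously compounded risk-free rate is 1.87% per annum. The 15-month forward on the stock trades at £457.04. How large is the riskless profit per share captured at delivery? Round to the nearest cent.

PV(dividends) I = 10.74·e^(−0.0187·6/12) + 12.84·e^(−0.0187·8/12) = 23.3210
Fair forward F* = (S − I)·e^(rT) = (450.48 − 23.3210)·e^0.023375 = 427.1590 × 1.023650 = 437.2613
Market £457.04 > fair 437.2613: forward overpriced → cash-and-carry (borrow at r, buy the stock and collect the dividends, short the forward).
Profit at T = |F_mkt − F*| = |457.04 − 437.2613| = £19.78 per share

£19.78 per share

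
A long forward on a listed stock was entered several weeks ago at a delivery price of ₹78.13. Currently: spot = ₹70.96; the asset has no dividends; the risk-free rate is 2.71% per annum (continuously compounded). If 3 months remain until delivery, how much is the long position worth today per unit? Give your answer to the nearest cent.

-₹6.64

Current fair forward for the remaining 3 months: F = S·e^(r·T), r = 0.0271
F = 70.96 · e^(0.0271 × 3/12) = 70.96 × 1.006798 = 71.4424
Value of long forward = (F − K)·e^(−rT) = (71.4424 − 78.13) · e^(−0.0271·3/12)
= -6.6876 × 0.993248 = -6.64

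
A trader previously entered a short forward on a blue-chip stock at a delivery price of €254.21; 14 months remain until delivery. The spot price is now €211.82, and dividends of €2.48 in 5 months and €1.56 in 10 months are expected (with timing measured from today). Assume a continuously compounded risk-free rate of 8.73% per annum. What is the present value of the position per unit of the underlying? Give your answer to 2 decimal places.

€21.62

PV(remaining dividends) I = 2.48·e^(−0.0873·5/12) + 1.56·e^(−0.0873·10/12) = 3.8420
Current forward F = (S − I)·e^(rT) = (211.82 − 3.8420)·e^(0.0873·14/12) = 207.9780 × 1.107217 = 230.2768
Value (long) = (F − K)·e^(−rT) = (230.2768 − 254.21) × 0.903165 = -21.6156
Short position value = −(long value) = €21.62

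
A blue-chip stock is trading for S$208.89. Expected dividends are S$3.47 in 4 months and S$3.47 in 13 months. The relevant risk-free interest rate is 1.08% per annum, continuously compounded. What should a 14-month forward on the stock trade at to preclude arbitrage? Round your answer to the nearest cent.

PV(dividends) I = 3.47·e^(−0.0108·4/12) + 3.47·e^(−0.0108·13/12)
I = 3.4575 + 3.4296 = 6.8871
F = (S − I)·e^(rT) = (208.89 − 6.8871) · e^(0.0108·14/12)
= 202.0029 · e^0.012600 = 202.0029 × 1.012680 = S$204.56

S$204.56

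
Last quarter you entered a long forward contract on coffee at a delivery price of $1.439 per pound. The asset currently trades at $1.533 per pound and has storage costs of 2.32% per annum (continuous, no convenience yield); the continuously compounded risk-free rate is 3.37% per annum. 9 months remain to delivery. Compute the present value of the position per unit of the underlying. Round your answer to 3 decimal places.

$0.157 per pound

Current fair forward for the remaining 9 months: F = S·e^((r + u)·T), (r + u) = 0.0337 + 0.0232 = 0.0569
F = 1.533 · e^(0.0569 × 9/12) = 1.533 × 1.043599 = 1.5998
Value of long forward = (F − K)·e^(−rT) = (1.5998 − 1.439) · e^(−0.0337·9/12)
= 0.1608 × 0.975042 = 0.157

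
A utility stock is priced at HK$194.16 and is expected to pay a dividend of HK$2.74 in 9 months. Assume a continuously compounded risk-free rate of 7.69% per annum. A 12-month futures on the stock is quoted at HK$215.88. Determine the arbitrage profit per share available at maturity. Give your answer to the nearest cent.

HK$8.99 per share

PV(dividends) I = 2.74·e^(−0.0769·9/12) = 2.5864
Fair futures F* = (S − I)·e^(rT) = (194.16 − 2.5864)·e^0.076900 = 191.5736 × 1.079934 = 206.8868
Market HK$215.88 > fair 206.8868: forward overpriced → cash-and-carry (borrow at r, buy the stock and collect the dividends, short the forward).
Profit at T = |F_mkt − F*| = |215.88 − 206.8868| = HK$8.99 per share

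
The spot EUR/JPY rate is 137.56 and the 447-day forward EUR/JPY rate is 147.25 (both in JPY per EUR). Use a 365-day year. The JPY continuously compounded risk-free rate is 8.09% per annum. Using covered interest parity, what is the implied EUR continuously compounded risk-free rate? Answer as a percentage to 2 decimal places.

2.53%

F = S·e^((r_JPY − r_EUR)T) ⇒ r_EUR = r_JPY − ln(F/S)/T
ln(147.25/137.56) = 0.068072; /(447/365) = 0.055585
r_EUR = 0.0809 − 0.055585 = 0.025315
r_EUR = 2.53%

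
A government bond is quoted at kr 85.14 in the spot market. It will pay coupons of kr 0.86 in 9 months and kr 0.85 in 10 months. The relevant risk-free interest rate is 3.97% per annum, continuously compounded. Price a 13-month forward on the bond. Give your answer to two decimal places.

PV(coupons) I = 0.86·e^(−0.0397·9/12) + 0.85·e^(−0.0397·10/12)
I = 0.8348 + 0.8223 = 1.6571
F = (S − I)·e^(rT) = (85.14 − 1.6571) · e^(0.0397·13/12)
= 83.4829 · e^0.043008 = 83.4829 × 1.043946 = kr 87.15

kr 87.15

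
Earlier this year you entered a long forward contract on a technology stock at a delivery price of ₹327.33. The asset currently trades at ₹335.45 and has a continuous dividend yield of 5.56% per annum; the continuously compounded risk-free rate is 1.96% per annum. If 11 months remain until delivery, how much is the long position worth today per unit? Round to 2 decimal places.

-₹2.72

Current fair forward for the remaining 11 months: F = S·e^((r − q)·T), (r − q) = 0.0196 − 0.0556 = -0.0360
F = 335.45 · e^(-0.0360 × 11/12) = 335.45 × 0.967539 = 324.5610
Value of long forward = (F − K)·e^(−rT) = (324.5610 − 327.33) · e^(−0.0196·11/12)
= -2.7690 × 0.982194 = -2.72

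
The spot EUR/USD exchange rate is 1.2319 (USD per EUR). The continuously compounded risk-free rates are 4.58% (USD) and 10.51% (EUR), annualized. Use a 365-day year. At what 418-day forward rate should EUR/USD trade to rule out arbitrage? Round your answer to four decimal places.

F = S·e^((r_USD − r_EUR)T) = 1.2319 · e^((0.0458 − 0.1051) × 418/365)
= 1.2319 · e^-0.067911 = 1.2319 × 0.934344
F = 1.1510 USD per EUR

1.1510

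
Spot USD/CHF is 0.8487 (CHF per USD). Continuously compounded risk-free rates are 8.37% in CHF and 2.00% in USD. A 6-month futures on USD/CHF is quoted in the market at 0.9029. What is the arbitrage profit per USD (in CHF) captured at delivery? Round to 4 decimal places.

0.0267 per USD (in CHF)

Fair futures: F* = S·e^(carry·T), with carry = (r_CHF − r_USD) = 0.0837 − 0.0200 = 0.0637
F* = 0.8487 · e^(0.0637 × 6/12) = 0.8487 · e^0.031850 = 0.8487 × 1.032363 = 0.8762
Market 0.9029 > fair 0.8762: forward overpriced → cash-and-carry (buy spot, short the forward).
At maturity, profit = |F_mkt − F*| = |0.9029 − 0.8762| = 0.0267 per USD (in CHF)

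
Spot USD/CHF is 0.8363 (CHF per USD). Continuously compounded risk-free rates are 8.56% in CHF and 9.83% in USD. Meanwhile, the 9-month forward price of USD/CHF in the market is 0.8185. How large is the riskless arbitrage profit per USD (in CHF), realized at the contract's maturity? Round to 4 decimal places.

Fair forward: F* = S·e^(carry·T), with carry = (r_CHF − r_USD) = 0.0856 − 0.0983 = -0.0127
F* = 0.8363 · e^(-0.0127 × 9/12) = 0.8363 · e^-0.009525 = 0.8363 × 0.990520 = 0.8284
Market 0.8185 < fair 0.8284: forward underpriced → reverse cash-and-carry (short spot, go long the forward).
At maturity, profit = |F_mkt − F*| = |0.8185 − 0.8284| = 0.0099 per USD (in CHF)

0.0099 per USD (in CHF)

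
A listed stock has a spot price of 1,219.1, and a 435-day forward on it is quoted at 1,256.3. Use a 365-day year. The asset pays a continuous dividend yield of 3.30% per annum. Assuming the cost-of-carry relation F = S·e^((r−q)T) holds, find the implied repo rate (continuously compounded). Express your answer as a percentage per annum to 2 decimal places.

5.82%

From F = S·e^((r−q)T): (r − q) = ln(F/S)/T
ln(1256.3/1219.1) = ln(1.030514) = 0.030058
(r − q) = 0.030058 / (435/365) = 0.025221
r = ln(F/S)/T + q = 0.025221 + 0.0330 = 0.058221
r = 5.82%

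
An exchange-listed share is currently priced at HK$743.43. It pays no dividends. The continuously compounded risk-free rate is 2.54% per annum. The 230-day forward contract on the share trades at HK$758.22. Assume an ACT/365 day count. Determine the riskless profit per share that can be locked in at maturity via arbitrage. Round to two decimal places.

Fair forward: F* = S·e^(carry·T), with carry = r = 0.0254
F* = 743.43 · e^(0.0254 × 230/365) = 743.43 · e^0.016005 = 743.43 × 1.016134 = HK$755.4245
Market HK$758.22 > fair HK$755.4245: forward overpriced → cash-and-carry (buy spot, short the forward).
At maturity, profit = |F_mkt − F*| = |758.22 − 755.4245| = HK$2.80 per share

HK$2.80 per share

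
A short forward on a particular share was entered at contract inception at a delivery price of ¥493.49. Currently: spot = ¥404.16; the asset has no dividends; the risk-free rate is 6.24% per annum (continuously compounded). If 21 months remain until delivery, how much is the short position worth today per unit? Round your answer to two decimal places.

¥38.28

Current fair forward for the remaining 21 months: F = S·e^(r·T), r = 0.0624
F = 404.16 · e^(0.0624 × 21/12) = 404.16 × 1.115385 = 450.7940
Value of long forward = (F − K)·e^(−rT) = (450.7940 − 493.49) · e^(−0.0624·21/12)
= -42.6960 × 0.896551 = -38.28
Short position value = −(long value) = ¥38.28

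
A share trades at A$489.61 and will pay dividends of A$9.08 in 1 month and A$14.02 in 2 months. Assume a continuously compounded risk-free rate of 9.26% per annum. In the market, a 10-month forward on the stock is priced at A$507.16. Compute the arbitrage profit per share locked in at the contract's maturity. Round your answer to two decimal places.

A$2.92 per share

PV(dividends) I = 9.08·e^(−0.0926·1/12) + 14.02·e^(−0.0926·2/12) = 22.8155
Fair forward F* = (S − I)·e^(rT) = (489.61 − 22.8155)·e^0.077167 = 466.7945 × 1.080222 = 504.2417
Market A$507.16 > fair 504.2417: forward overpriced → cash-and-carry (borrow at r, buy the stock and collect the dividends, short the forward).
Profit at T = |F_mkt − F*| = |507.16 − 504.2417| = A$2.92 per share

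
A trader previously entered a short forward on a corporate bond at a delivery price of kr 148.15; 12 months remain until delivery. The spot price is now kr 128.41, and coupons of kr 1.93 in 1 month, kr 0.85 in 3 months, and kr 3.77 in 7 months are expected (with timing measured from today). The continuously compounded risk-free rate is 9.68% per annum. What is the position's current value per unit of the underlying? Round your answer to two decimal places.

kr 12.38

PV(remaining coupons) I = 1.93·e^(−0.0968·1/12) + 0.85·e^(−0.0968·3/12) + 3.77·e^(−0.0968·7/12) = 6.3072
Current forward F = (S − I)·e^(rT) = (128.41 − 6.3072)·e^(0.0968·12/12) = 122.1028 × 1.101640 = 134.5133
Value (long) = (F − K)·e^(−rT) = (134.5133 − 148.15) × 0.907738 = -12.3786
Short position value = −(long value) = kr 12.38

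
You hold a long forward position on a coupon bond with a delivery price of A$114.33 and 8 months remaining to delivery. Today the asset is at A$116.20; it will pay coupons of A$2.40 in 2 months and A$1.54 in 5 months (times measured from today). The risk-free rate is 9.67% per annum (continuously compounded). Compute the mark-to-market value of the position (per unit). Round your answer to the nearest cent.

PV(remaining coupons) I = 2.40·e^(−0.0967·2/12) + 1.54·e^(−0.0967·5/12) = 3.8408
Current forward F = (S − I)·e^(rT) = (116.20 − 3.8408)·e^(0.0967·8/12) = 112.3592 × 1.066590 = 119.8412
Value (long) = (F − K)·e^(−rT) = (119.8412 − 114.33) × 0.937567 = 5.1671
Value = A$5.17

A$5.17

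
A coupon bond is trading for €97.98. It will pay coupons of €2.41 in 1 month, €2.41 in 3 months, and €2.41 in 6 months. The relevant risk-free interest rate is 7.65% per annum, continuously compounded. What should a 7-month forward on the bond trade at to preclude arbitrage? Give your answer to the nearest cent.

€95.05

PV(coupons) I = 2.41·e^(−0.0765·1/12) + 2.41·e^(−0.0765·3/12) + 2.41·e^(−0.0765·6/12)
I = 2.3947 + 2.3643 + 2.3196 = 7.0786
F = (S − I)·e^(rT) = (97.98 − 7.0786) · e^(0.0765·7/12)
= 90.9014 · e^0.044625 = 90.9014 × 1.045636 = €95.05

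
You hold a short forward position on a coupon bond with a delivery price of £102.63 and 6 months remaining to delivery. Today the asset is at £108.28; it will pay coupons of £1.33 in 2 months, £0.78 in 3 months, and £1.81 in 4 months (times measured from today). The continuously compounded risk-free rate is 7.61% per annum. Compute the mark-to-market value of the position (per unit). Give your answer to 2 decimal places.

PV(remaining coupons) I = 1.33·e^(−0.0761·2/12) + 0.78·e^(−0.0761·3/12) + 1.81·e^(−0.0761·4/12) = 3.8432
Current forward F = (S − I)·e^(rT) = (108.28 − 3.8432)·e^(0.0761·6/12) = 104.4368 × 1.038783 = 108.4872
Value (long) = (F − K)·e^(−rT) = (108.4872 − 102.63) × 0.962665 = 5.6385
Short position value = −(long value) = -£5.64

-£5.64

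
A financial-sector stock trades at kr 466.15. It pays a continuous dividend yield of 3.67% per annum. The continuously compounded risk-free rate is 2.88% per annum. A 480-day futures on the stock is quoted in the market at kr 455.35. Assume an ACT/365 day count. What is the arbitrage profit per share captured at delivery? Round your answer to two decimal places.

kr 5.98 per share

Fair futures: F* = S·e^(carry·T), with carry = (r − q) = 0.0288 − 0.0367 = -0.0079
F* = 466.15 · e^(-0.0079 × 480/365) = 466.15 · e^-0.010389 = 466.15 × 0.989665 = kr 461.3323
Market kr 455.35 < fair kr 461.3323: forward underpriced → reverse cash-and-carry (short spot, go long the forward).
At maturity, profit = |F_mkt − F*| = |455.35 − 461.3323| = kr 5.98 per share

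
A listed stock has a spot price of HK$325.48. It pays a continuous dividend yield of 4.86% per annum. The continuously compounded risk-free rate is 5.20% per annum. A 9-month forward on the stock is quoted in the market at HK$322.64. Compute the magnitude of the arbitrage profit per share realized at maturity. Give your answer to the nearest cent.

Fair forward: F* = S·e^(carry·T), with carry = (r − q) = 0.0520 − 0.0486 = 0.0034
F* = 325.48 · e^(0.0034 × 9/12) = 325.48 · e^0.002550 = 325.48 × 1.002553 = HK$326.3110
Market HK$322.64 < fair HK$326.3110: forward underpriced → reverse cash-and-carry (short spot, go long the forward).
At maturity, profit = |F_mkt − F*| = |322.64 − 326.3110| = HK$3.67 per share

HK$3.67 per share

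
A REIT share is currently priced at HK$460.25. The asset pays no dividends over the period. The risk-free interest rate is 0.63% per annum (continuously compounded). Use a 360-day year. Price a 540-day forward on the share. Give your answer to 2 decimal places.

F = S·e^(rT) = 460.25 · e^(0.0063 × 540/360)
= 460.25 · e^0.009450 = 460.25 × 1.009495
F = HK$464.62

HK$464.62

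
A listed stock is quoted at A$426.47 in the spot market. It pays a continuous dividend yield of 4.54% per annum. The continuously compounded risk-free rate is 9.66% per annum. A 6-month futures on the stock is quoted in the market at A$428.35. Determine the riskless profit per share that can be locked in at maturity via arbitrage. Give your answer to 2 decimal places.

Fair futures: F* = S·e^(carry·T), with carry = (r − q) = 0.0966 − 0.0454 = 0.0512
F* = 426.47 · e^(0.0512 × 6/12) = 426.47 · e^0.025600 = 426.47 × 1.025930 = A$437.5284
Market A$428.35 < fair A$437.5284: forward underpriced → reverse cash-and-carry (short spot, go long the forward).
At maturity, profit = |F_mkt − F*| = |428.35 − 437.5284| = A$9.18 per share

A$9.18 per share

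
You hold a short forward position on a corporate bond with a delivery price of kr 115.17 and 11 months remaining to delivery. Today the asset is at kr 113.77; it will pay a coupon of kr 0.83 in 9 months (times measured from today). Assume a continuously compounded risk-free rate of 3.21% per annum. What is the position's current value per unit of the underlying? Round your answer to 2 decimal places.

-kr 1.13

PV(remaining coupons) I = 0.83·e^(−0.0321·9/12) = 0.8103
Current forward F = (S − I)·e^(rT) = (113.77 − 0.8103)·e^(0.0321·11/12) = 112.9597 × 1.029862 = 116.3329
Value (long) = (F − K)·e^(−rT) = (116.3329 − 115.17) × 0.971004 = 1.1292
Short position value = −(long value) = -kr 1.13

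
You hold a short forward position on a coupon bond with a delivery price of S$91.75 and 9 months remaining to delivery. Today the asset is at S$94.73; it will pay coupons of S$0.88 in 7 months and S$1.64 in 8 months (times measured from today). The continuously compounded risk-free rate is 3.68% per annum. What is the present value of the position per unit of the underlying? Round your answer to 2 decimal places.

-S$3.02

PV(remaining coupons) I = 0.88·e^(−0.0368·7/12) + 1.64·e^(−0.0368·8/12) = 2.4616
Current forward F = (S − I)·e^(rT) = (94.73 − 2.4616)·e^(0.0368·9/12) = 92.2684 × 1.027984 = 94.8504
Value (long) = (F − K)·e^(−rT) = (94.8504 − 91.75) × 0.972777 = 3.0160
Short position value = −(long value) = -S$3.02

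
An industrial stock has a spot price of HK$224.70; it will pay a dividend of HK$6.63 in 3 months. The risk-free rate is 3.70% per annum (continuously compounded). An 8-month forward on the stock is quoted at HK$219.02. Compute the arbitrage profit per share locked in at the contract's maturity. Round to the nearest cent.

PV(dividends) I = 6.63·e^(−0.0370·3/12) = 6.5690
Fair forward F* = (S − I)·e^(rT) = (224.70 − 6.5690)·e^0.024667 = 218.1310 × 1.024974 = 223.5786
Market HK$219.02 < fair 223.5786: forward underpriced → reverse cash-and-carry (short the stock, invest proceeds at r, pay the dividends, go long the forward).
Profit at T = |F_mkt − F*| = |219.02 − 223.5786| = HK$4.56 per share

HK$4.56 per share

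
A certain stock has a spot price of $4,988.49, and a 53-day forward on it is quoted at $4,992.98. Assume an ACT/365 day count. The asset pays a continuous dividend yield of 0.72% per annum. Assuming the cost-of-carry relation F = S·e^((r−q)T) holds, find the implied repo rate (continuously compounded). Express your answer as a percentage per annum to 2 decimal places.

1.34%

From F = S·e^((r−q)T): (r − q) = ln(F/S)/T
ln(4992.98/4988.49) = ln(1.000900) = 0.000900
(r − q) = 0.000900 / (53/365) = 0.006198
r = ln(F/S)/T + q = 0.006198 + 0.0072 = 0.013398
r = 1.34%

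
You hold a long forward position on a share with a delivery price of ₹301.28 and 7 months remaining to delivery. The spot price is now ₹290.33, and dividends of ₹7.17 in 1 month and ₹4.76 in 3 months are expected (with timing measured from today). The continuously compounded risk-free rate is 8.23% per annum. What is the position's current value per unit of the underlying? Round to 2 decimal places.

PV(remaining dividends) I = 7.17·e^(−0.0823·1/12) + 4.76·e^(−0.0823·3/12) = 11.7841
Current forward F = (S − I)·e^(rT) = (290.33 − 11.7841)·e^(0.0823·7/12) = 278.5459 × 1.049179 = 292.2445
Value (long) = (F − K)·e^(−rT) = (292.2445 − 301.28) × 0.953126 = -8.6120
Value = -₹8.61

-₹8.61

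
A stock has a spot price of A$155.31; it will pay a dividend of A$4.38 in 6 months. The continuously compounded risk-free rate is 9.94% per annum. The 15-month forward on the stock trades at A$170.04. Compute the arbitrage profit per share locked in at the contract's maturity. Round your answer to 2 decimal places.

A$1.10 per share

PV(dividends) I = 4.38·e^(−0.0994·6/12) = 4.1676
Fair forward F* = (S − I)·e^(rT) = (155.31 − 4.1676)·e^0.124250 = 151.1424 × 1.132299 = 171.1384
Market A$170.04 < fair 171.1384: forward underpriced → reverse cash-and-carry (short the stock, invest proceeds at r, pay the dividends, go long the forward).
Profit at T = |F_mkt − F*| = |170.04 − 171.1384| = A$1.10 per share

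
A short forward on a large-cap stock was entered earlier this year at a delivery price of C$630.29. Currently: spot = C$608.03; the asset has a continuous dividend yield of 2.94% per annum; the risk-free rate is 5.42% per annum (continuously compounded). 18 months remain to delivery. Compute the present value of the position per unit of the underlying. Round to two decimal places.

-C$0.72

Current fair forward for the remaining 18 months: F = S·e^((r − q)·T), (r − q) = 0.0542 − 0.0294 = 0.0248
F = 608.03 · e^(0.0248 × 18/12) = 608.03 × 1.037901 = 631.0749
Value of long forward = (F − K)·e^(−rT) = (631.0749 − 630.29) · e^(−0.0542·18/12)
= 0.7849 × 0.921917 = 0.72
Short position value = −(long value) = -C$0.72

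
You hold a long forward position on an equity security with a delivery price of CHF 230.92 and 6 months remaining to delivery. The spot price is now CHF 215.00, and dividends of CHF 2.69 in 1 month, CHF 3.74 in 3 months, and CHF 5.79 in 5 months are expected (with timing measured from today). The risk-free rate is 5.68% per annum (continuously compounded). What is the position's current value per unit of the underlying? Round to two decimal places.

PV(remaining dividends) I = 2.69·e^(−0.0568·1/12) + 3.74·e^(−0.0568·3/12) + 5.79·e^(−0.0568·5/12) = 12.0191
Current forward F = (S − I)·e^(rT) = (215.00 − 12.0191)·e^(0.0568·6/12) = 202.9809 × 1.028807 = 208.8282
Value (long) = (F − K)·e^(−rT) = (208.8282 − 230.92) × 0.971999 = -21.4732
Value = -CHF 21.47

-CHF 21.47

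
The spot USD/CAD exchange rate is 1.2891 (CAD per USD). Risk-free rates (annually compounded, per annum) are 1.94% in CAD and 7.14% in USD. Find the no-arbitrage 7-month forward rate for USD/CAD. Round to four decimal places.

By covered interest parity, F = S · (1+r_CAD)^T / (1+r_USD)^T
= 1.2891 × 1.011271 / 1.041050 = 1.2891 × 0.971395
F = 1.2522 CAD per USD

1.2522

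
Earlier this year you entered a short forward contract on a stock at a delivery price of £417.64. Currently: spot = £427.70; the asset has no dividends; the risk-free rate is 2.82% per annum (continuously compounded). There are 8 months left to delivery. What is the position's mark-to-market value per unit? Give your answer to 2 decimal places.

Current fair forward for the remaining 8 months: F = S·e^(r·T), r = 0.0282
F = 427.70 · e^(0.0282 × 8/12) = 427.70 × 1.018978 = 435.8169
Value of long forward = (F − K)·e^(−rT) = (435.8169 − 417.64) · e^(−0.0282·8/12)
= 18.1769 × 0.981376 = 17.84
Short position value = −(long value) = -£17.84

-£17.84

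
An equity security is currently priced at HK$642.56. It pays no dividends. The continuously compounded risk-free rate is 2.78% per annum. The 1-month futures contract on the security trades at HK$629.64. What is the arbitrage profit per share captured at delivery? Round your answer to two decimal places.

HK$14.41 per share

Fair futures: F* = S·e^(carry·T), with carry = r = 0.0278
F* = 642.56 · e^(0.0278 × 1/12) = 642.56 · e^0.002317 = 642.56 × 1.002320 = HK$644.0507
Market HK$629.64 < fair HK$644.0507: forward underpriced → reverse cash-and-carry (short spot, go long the forward).
At maturity, profit = |F_mkt − F*| = |629.64 − 644.0507| = HK$14.41 per share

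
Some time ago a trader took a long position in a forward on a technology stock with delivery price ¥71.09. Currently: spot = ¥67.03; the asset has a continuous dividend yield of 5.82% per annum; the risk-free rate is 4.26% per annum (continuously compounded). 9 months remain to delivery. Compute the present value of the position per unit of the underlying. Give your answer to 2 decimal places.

Current fair forward for the remaining 9 months: F = S·e^((r − q)·T), (r − q) = 0.0426 − 0.0582 = -0.0156
F = 67.03 · e^(-0.0156 × 9/12) = 67.03 × 0.988368 = 66.2503
Value of long forward = (F − K)·e^(−rT) = (66.2503 − 71.09) · e^(−0.0426·9/12)
= -4.8397 × 0.968555 = -4.69

-¥4.69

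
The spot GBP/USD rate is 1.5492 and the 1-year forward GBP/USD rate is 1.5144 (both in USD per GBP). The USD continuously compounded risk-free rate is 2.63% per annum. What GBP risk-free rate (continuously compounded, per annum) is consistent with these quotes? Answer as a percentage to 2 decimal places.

4.90%

F = S·e^((r_USD − r_GBP)T) ⇒ r_GBP = r_USD − ln(F/S)/T
ln(1.5144/1.5492) = -0.022719; /(12/12) = -0.022719
r_GBP = 0.0263 + 0.022719 = 0.049019
r_GBP = 4.90%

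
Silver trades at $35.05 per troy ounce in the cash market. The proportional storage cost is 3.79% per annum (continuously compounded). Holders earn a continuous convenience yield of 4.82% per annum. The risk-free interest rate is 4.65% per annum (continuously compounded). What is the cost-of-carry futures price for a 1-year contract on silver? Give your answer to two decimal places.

Net carry = r + u − y = 0.0465 + 0.0379 − 0.0482 = 0.0362
F = S·e^((r+u−y)T) = 35.05 · e^(0.0362 × 1) = 35.05 · e^0.036200
= 35.05 × 1.036863 = $36.34 per troy ounce

$36.34 per troy ounce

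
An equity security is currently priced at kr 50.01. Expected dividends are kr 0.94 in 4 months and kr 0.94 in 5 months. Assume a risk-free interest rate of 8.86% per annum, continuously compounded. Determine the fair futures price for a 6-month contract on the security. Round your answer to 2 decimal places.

PV(dividends) I = 0.94·e^(−0.0886·4/12) + 0.94·e^(−0.0886·5/12)
I = 0.9126 + 0.9059 = 1.8185
F = (S − I)·e^(rT) = (50.01 − 1.8185) · e^(0.0886·6/12)
= 48.1915 · e^0.044300 = 48.1915 × 1.045296 = kr 50.37

kr 50.37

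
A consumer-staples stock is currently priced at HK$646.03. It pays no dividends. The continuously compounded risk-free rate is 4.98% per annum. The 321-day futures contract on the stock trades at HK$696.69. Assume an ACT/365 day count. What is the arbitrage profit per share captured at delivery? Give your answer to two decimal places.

Fair futures: F* = S·e^(carry·T), with carry = r = 0.0498
F* = 646.03 · e^(0.0498 × 321/365) = 646.03 · e^0.043797 = 646.03 × 1.044770 = HK$674.9528
Market HK$696.69 > fair HK$674.9528: forward overpriced → cash-and-carry (buy spot, short the forward).
At maturity, profit = |F_mkt − F*| = |696.69 − 674.9528| = HK$21.74 per share

HK$21.74 per share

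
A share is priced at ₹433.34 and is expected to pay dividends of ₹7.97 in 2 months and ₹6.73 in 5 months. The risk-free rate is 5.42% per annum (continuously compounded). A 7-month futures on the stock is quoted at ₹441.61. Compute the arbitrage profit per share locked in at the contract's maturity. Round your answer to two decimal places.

₹9.29 per share

PV(dividends) I = 7.97·e^(−0.0542·2/12) + 6.73·e^(−0.0542·5/12) = 14.4780
Fair futures F* = (S − I)·e^(rT) = (433.34 − 14.4780)·e^0.031617 = 418.8620 × 1.032122 = 432.3167
Market ₹441.61 > fair 432.3167: forward overpriced → cash-and-carry (borrow at r, buy the stock and collect the dividends, short the forward).
Profit at T = |F_mkt − F*| = |441.61 − 432.3167| = ₹9.29 per share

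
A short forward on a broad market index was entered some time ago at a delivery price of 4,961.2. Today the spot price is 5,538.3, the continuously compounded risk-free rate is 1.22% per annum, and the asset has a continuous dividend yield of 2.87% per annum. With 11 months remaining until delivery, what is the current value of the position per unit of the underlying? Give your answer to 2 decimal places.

-488.47

Current fair forward for the remaining 11 months: F = S·e^((r − q)·T), (r − q) = 0.0122 − 0.0287 = -0.0165
F = 5538.3 · e^(-0.0165 × 11/12) = 5538.3 × 0.98498881 = 5455.1635
Value of long forward = (F − K)·e^(−rT) = (5455.1635 − 4961.2) · e^(−0.0122·11/12)
= 493.9635 × 0.98887897 = 488.47
Short position value = −(long value) = -488.47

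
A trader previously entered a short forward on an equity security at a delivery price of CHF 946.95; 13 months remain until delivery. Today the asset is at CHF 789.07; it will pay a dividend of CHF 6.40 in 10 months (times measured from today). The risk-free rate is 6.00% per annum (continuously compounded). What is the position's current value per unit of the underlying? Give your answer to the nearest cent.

PV(remaining dividends) I = 6.40·e^(−0.0600·10/12) = 6.0879
Current forward F = (S − I)·e^(rT) = (789.07 − 6.0879)·e^(0.0600·13/12) = 782.9821 × 1.067159 = 835.5664
Value (long) = (F − K)·e^(−rT) = (835.5664 − 946.95) × 0.937067 = -104.3739
Short position value = −(long value) = CHF 104.37

CHF 104.37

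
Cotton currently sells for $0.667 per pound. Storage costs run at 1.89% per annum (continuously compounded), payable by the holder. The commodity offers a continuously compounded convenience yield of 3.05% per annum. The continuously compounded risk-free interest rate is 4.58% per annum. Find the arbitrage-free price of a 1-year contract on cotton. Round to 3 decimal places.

Net carry = r + u − y = 0.0458 + 0.0189 − 0.0305 = 0.0342
F = S·e^((r+u−y)T) = 0.667 · e^(0.0342 × 1) = 0.667 · e^0.034200
= 0.667 × 1.034792 = $0.690 per pound

$0.690 per pound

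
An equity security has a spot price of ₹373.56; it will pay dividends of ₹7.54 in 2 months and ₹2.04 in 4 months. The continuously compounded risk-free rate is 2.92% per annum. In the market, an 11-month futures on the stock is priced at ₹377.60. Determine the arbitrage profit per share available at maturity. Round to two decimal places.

PV(dividends) I = 7.54·e^(−0.0292·2/12) + 2.04·e^(−0.0292·4/12) = 9.5236
Fair futures F* = (S − I)·e^(rT) = (373.56 − 9.5236)·e^0.026767 = 364.0364 × 1.027128 = 373.9120
Market ₹377.60 > fair 373.9120: forward overpriced → cash-and-carry (borrow at r, buy the stock and collect the dividends, short the forward).
Profit at T = |F_mkt − F*| = |377.60 − 373.9120| = ₹3.69 per share

₹3.69 per share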